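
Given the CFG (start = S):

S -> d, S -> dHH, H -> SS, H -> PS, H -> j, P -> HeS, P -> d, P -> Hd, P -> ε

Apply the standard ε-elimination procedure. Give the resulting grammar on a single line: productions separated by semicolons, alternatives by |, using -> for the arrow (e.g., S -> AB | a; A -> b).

Nullable set: {P}.
H -> PS: P nullable, giving PS | S.
Drop P -> ε.
Unchanged (no nullable symbols): S -> d; S -> dHH; H -> SS; H -> j; P -> Hd; P -> HeS; P -> d.

S -> d | dHH; H -> S | j | PS | SS; P -> d | Hd | HeS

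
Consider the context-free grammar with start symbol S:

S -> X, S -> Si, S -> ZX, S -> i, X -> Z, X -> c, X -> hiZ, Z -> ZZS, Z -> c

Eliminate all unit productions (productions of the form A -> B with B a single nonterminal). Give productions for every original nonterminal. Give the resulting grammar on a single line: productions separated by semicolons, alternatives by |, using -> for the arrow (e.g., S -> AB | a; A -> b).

S -> c | i | Si | ZX | ZZS | hiZ; X -> c | ZZS | hiZ; Z -> c | ZZS

Unit productions: S->X, X->Z.
Unit pairs (A ⇒* B via units): (S,X), (S,Z), (X,Z).
S: inherits non-unit rules of {S, X, Z} → Si | ZX | ZZS | c | hiZ | i.
X: inherits non-unit rules of {X, Z} → ZZS | c | hiZ.
Z: inherits non-unit rules of {Z} → ZZS | c.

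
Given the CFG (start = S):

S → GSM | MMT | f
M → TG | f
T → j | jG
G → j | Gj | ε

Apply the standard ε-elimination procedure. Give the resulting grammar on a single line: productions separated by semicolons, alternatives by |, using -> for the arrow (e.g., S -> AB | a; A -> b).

Nullable set: {G}.
S -> GSM: G nullable, giving GSM | SM.
Drop G -> ε.
G -> Gj: G nullable, giving Gj | j.
M -> TG: G nullable, giving T | TG.
T -> jG: G nullable, giving j | jG.
Unchanged (no nullable symbols): S -> MMT; S -> f; G -> j; M -> f; T -> j.

S -> f | SM | GSM | MMT; G -> j | Gj; M -> T | f | TG; T -> j | jG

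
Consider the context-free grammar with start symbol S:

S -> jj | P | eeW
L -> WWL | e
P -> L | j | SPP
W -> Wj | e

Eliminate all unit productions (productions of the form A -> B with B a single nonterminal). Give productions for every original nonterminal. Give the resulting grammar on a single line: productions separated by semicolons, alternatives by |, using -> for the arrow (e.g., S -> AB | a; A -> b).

S -> e | j | jj | SPP | WWL | eeW; L -> e | WWL; P -> e | j | SPP | WWL; W -> e | Wj

Unit productions: P->L, S->P.
Unit pairs (A ⇒* B via units): (P,L), (S,L), (S,P).
S: inherits non-unit rules of {L, P, S} → SPP | WWL | e | eeW | j | jj.
L: inherits non-unit rules of {L} → WWL | e.
P: inherits non-unit rules of {L, P} → SPP | WWL | e | j.
W: inherits non-unit rules of {W} → Wj | e.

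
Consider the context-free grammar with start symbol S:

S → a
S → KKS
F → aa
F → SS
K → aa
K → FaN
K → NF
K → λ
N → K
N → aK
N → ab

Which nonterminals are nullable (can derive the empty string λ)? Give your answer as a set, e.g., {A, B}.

{K, N}

Directly nullable (have an ε-rule): {K}.
N is nullable via N -> K (every symbol on the right is already known nullable).
Not nullable: F, S — each has a terminal in every rule's right-hand side or depends on a non-nullable symbol.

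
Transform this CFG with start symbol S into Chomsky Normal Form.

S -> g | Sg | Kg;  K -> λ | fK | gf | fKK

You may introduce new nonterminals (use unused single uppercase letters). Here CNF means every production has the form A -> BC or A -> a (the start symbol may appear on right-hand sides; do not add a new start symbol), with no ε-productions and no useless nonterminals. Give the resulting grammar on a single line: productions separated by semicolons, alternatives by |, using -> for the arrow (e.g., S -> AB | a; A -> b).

Nullable: {K}; after ε-elimination: S -> g | Kg | Sg; K -> f | fK | gf | fKK.
No unit productions to eliminate.
TERM: introduce A -> f, B -> g and substitute in every rule of length ≥2.
BIN: K -> AKK becomes K -> AC, C -> KK.

S -> g | KB | SB; A -> f; B -> g; C -> KK; K -> f | AC | AK | BA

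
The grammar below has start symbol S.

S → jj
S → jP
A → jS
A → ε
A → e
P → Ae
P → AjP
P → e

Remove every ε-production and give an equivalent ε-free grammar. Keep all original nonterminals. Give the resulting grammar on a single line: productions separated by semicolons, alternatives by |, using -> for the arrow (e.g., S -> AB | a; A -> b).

S -> jP | jj; A -> e | jS; P -> e | Ae | jP | AjP

Nullable set: {A}.
Drop A -> ε.
P -> Ae: A nullable, giving Ae | e.
P -> AjP: A nullable, giving AjP | jP.
Unchanged (no nullable symbols): S -> jP; S -> jj; A -> e; A -> jS; P -> e.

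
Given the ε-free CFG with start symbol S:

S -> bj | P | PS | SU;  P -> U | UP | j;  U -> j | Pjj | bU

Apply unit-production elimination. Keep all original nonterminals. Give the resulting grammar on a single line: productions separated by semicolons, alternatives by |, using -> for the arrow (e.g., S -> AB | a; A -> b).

Unit productions: P->U, S->P.
Unit pairs (A ⇒* B via units): (P,U), (S,P), (S,U).
S: inherits non-unit rules of {P, S, U} → PS | Pjj | SU | UP | bU | bj | j.
P: inherits non-unit rules of {P, U} → Pjj | UP | bU | j.
U: inherits non-unit rules of {U} → Pjj | bU | j.

S -> j | PS | SU | UP | bU | bj | Pjj; P -> j | UP | bU | Pjj; U -> j | bU | Pjj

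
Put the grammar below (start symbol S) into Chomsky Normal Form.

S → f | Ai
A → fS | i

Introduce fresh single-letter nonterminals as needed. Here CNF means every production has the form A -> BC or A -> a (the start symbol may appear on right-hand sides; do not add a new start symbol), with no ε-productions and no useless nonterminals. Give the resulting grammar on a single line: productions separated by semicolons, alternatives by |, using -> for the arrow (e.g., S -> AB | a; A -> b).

No ε-productions.
No unit productions to eliminate.
TERM: introduce B -> f, C -> i and substitute in every rule of length ≥2.

S -> f | AC; A -> i | BS; B -> f; C -> i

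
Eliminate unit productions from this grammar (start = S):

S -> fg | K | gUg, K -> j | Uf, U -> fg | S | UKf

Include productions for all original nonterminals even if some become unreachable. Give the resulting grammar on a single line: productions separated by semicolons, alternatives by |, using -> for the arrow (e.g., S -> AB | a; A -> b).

S -> j | Uf | fg | gUg; K -> j | Uf; U -> j | Uf | fg | UKf | gUg

Unit productions: S->K, U->S.
Unit pairs (A ⇒* B via units): (S,K), (U,K), (U,S).
S: inherits non-unit rules of {K, S} → Uf | fg | gUg | j.
K: inherits non-unit rules of {K} → Uf | j.
U: inherits non-unit rules of {K, S, U} → UKf | Uf | fg | gUg | j.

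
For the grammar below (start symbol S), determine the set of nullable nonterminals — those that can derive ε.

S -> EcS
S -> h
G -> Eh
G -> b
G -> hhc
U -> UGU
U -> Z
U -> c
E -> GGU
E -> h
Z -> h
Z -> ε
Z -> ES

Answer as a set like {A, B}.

Directly nullable (have an ε-rule): {Z}.
U is nullable via U -> Z (every symbol on the right is already known nullable).
Not nullable: E, G, S — each has a terminal in every rule's right-hand side or depends on a non-nullable symbol.

{U, Z}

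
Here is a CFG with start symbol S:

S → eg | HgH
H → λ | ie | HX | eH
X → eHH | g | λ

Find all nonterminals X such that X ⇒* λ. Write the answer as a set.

Directly nullable (have an ε-rule): {H, X}.
Not nullable: S — each has a terminal in every rule's right-hand side or depends on a non-nullable symbol.

{H, X}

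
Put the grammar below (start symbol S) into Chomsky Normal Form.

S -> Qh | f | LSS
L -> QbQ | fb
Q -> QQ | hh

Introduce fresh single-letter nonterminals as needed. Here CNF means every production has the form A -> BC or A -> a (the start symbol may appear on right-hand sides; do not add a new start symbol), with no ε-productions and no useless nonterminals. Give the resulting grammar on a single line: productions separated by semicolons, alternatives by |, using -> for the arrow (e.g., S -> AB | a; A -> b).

No ε-productions.
No unit productions to eliminate.
TERM: introduce A -> b, B -> f, C -> h and substitute in every rule of length ≥2.
BIN: L -> QAQ becomes L -> QD, D -> AQ; S -> LSS becomes S -> LE, E -> SS.

S -> f | LE | QC; A -> b; B -> f; C -> h; D -> AQ; E -> SS; L -> BA | QD; Q -> CC | QQ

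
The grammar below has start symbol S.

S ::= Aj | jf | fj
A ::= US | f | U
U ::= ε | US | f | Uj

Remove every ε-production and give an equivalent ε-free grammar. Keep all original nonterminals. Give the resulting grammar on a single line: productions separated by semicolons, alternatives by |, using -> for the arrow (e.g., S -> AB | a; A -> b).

Nullable set: {A, U}.
S -> Aj: A nullable, giving Aj | j.
A -> U: U nullable, giving U.
A -> US: U nullable, giving S | US.
Drop U -> ε.
U -> US: U nullable, giving S | US.
U -> Uj: U nullable, giving Uj | j.
Unchanged (no nullable symbols): S -> fj; S -> jf; A -> f; U -> f.

S -> j | Aj | fj | jf; A -> S | U | f | US; U -> S | f | j | US | Uj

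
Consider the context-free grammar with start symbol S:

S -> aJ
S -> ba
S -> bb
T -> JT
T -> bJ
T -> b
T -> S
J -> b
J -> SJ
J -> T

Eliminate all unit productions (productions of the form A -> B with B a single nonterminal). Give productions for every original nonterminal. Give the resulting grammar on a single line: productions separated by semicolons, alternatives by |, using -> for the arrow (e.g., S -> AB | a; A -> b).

Unit productions: J->T, T->S.
Unit pairs (A ⇒* B via units): (J,S), (J,T), (T,S).
S: inherits non-unit rules of {S} → aJ | ba | bb.
J: inherits non-unit rules of {J, S, T} → JT | SJ | aJ | b | bJ | ba | bb.
T: inherits non-unit rules of {S, T} → JT | aJ | b | bJ | ba | bb.

S -> aJ | ba | bb; J -> b | JT | SJ | aJ | bJ | ba | bb; T -> b | JT | aJ | bJ | ba | bb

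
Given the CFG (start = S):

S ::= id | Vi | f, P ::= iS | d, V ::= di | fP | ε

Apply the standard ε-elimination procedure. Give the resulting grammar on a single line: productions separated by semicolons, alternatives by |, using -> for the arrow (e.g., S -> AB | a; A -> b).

S -> f | i | Vi | id; P -> d | iS; V -> di | fP

Nullable set: {V}.
S -> Vi: V nullable, giving Vi | i.
Drop V -> ε.
Unchanged (no nullable symbols): S -> f; S -> id; P -> d; P -> iS; V -> di; V -> fP.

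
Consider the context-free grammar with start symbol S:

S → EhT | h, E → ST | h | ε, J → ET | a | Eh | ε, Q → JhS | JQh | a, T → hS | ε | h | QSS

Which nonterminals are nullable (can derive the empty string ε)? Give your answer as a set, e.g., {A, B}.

Directly nullable (have an ε-rule): {E, J, T}.
Not nullable: Q, S — each has a terminal in every rule's right-hand side or depends on a non-nullable symbol.

{E, J, T}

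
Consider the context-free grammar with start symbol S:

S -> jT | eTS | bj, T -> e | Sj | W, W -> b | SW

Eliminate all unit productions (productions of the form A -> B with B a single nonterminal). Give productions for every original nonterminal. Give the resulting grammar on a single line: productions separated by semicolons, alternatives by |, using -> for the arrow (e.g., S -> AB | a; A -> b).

Unit productions: T->W.
Unit pairs (A ⇒* B via units): (T,W).
S: inherits non-unit rules of {S} → bj | eTS | jT.
T: inherits non-unit rules of {T, W} → SW | Sj | b | e.
W: inherits non-unit rules of {W} → SW | b.

S -> bj | jT | eTS; T -> b | e | SW | Sj; W -> b | SW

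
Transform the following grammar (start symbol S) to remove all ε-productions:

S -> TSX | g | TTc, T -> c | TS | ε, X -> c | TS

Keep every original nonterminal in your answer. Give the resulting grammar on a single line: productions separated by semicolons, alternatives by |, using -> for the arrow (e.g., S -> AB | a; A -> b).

Nullable set: {T}.
S -> TSX: T nullable, giving SX | TSX.
S -> TTc: T, T nullable, giving TTc | Tc | c.
Drop T -> ε.
T -> TS: T nullable, giving S | TS.
X -> TS: T nullable, giving S | TS.
Unchanged (no nullable symbols): S -> g; T -> c; X -> c.

S -> c | g | SX | Tc | TSX | TTc; T -> S | c | TS; X -> S | c | TS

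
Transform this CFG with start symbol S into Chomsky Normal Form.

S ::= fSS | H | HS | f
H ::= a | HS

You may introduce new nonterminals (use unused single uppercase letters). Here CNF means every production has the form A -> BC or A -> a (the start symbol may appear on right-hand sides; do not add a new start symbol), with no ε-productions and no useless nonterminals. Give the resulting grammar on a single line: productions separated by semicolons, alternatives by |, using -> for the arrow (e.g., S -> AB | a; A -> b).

S -> a | f | AB | HS; A -> f; B -> SS; H -> a | HS

No ε-productions.
After unit-elimination: S -> a | f | HS | fSS; H -> a | HS.
TERM: introduce A -> f and substitute in every rule of length ≥2.
BIN: S -> ASS becomes S -> AB, B -> SS.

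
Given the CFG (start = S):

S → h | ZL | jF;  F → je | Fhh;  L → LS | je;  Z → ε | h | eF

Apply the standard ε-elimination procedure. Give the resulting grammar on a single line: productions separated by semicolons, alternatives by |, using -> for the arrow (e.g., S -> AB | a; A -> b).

S -> L | h | ZL | jF; F -> je | Fhh; L -> LS | je; Z -> h | eF

Nullable set: {Z}.
S -> ZL: Z nullable, giving L | ZL.
Drop Z -> ε.
Unchanged (no nullable symbols): S -> h; S -> jF; F -> Fhh; F -> je; L -> LS; L -> je; Z -> eF; Z -> h.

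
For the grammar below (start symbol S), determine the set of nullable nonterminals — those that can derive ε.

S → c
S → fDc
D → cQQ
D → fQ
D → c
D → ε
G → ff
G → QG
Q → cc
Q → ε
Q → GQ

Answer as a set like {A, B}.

{D, Q}

Directly nullable (have an ε-rule): {D, Q}.
Not nullable: G, S — each has a terminal in every rule's right-hand side or depends on a non-nullable symbol.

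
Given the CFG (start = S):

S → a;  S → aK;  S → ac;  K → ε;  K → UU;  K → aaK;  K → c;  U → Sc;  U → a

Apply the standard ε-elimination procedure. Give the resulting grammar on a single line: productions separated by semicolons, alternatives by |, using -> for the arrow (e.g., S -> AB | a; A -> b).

Nullable set: {K}.
S -> aK: K nullable, giving a | aK.
Drop K -> ε.
K -> aaK: K nullable, giving aa | aaK.
Unchanged (no nullable symbols): S -> a; S -> ac; K -> UU; K -> c; U -> Sc; U -> a.

S -> a | aK | ac; K -> c | UU | aa | aaK; U -> a | Sc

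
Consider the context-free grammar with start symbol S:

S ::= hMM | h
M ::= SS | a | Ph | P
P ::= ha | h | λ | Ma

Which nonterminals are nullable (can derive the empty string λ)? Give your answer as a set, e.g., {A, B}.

{M, P}

Directly nullable (have an ε-rule): {P}.
M is nullable via M -> P (every symbol on the right is already known nullable).
Not nullable: S — each has a terminal in every rule's right-hand side or depends on a non-nullable symbol.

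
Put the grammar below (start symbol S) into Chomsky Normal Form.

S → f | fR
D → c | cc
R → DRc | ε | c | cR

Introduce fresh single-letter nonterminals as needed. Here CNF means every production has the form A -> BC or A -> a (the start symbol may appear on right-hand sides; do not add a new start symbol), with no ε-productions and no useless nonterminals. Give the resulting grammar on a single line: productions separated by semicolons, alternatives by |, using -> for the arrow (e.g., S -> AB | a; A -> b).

Nullable: {R}; after ε-elimination: S -> f | fR; D -> c | cc; R -> c | Dc | cR | DRc.
No unit productions to eliminate.
TERM: introduce A -> c, B -> f and substitute in every rule of length ≥2.
BIN: R -> DRA becomes R -> DC, C -> RA.

S -> f | BR; A -> c; B -> f; C -> RA; D -> c | AA; R -> c | AR | DA | DC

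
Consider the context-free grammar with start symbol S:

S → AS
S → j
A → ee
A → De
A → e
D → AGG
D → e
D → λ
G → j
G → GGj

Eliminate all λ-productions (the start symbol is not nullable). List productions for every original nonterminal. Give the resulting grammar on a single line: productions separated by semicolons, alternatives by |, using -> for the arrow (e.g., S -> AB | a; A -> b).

S -> j | AS; A -> e | De | ee; D -> e | AGG; G -> j | GGj

Nullable set: {D}.
A -> De: D nullable, giving De | e.
Drop D -> λ.
Unchanged (no nullable symbols): S -> AS; S -> j; A -> e; A -> ee; D -> AGG; D -> e; G -> GGj; G -> j.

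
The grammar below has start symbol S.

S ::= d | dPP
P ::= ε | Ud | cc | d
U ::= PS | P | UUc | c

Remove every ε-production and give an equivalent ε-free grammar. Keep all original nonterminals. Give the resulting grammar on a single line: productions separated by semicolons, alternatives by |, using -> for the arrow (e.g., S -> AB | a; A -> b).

S -> d | dP | dPP; P -> d | Ud | cc; U -> P | S | c | PS | Uc | UUc

Nullable set: {P, U}.
S -> dPP: P, P nullable, giving d | dP | dPP.
Drop P -> ε.
P -> Ud: U nullable, giving Ud | d.
U -> P: P nullable, giving P.
U -> PS: P nullable, giving PS | S.
U -> UUc: U, U nullable, giving UUc | Uc | c.
Unchanged (no nullable symbols): S -> d; P -> cc; P -> d; U -> c.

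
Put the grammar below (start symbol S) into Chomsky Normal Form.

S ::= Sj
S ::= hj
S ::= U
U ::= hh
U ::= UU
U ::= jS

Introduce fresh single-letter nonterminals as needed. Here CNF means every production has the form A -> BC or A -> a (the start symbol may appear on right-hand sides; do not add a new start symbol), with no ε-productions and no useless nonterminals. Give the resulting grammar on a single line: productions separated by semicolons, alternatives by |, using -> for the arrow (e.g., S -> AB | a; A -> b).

No ε-productions.
After unit-elimination: S -> Sj | UU | hh | hj | jS; U -> UU | hh | jS.
TERM: introduce B -> h, A -> j and substitute in every rule of length ≥2.

S -> AS | BA | BB | SA | UU; A -> j; B -> h; U -> AS | BB | UU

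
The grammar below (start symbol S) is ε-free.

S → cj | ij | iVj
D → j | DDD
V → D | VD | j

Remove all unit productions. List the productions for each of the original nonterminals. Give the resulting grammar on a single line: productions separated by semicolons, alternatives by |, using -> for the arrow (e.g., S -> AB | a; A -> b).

S -> cj | ij | iVj; D -> j | DDD; V -> j | VD | DDD

Unit productions: V->D.
Unit pairs (A ⇒* B via units): (V,D).
S: inherits non-unit rules of {S} → cj | iVj | ij.
D: inherits non-unit rules of {D} → DDD | j.
V: inherits non-unit rules of {D, V} → DDD | VD | j.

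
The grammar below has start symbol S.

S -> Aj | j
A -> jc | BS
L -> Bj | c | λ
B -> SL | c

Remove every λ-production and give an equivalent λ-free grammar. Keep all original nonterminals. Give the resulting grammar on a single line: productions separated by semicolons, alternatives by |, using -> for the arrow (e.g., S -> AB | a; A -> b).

S -> j | Aj; A -> BS | jc; B -> S | c | SL; L -> c | Bj

Nullable set: {L}.
B -> SL: L nullable, giving S | SL.
Drop L -> λ.
Unchanged (no nullable symbols): S -> Aj; S -> j; A -> BS; A -> jc; B -> c; L -> Bj; L -> c.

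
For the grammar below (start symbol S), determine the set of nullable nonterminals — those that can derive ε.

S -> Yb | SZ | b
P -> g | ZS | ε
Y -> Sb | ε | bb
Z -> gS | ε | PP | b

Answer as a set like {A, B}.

Directly nullable (have an ε-rule): {P, Y, Z}.
Not nullable: S — each has a terminal in every rule's right-hand side or depends on a non-nullable symbol.

{P, Y, Z}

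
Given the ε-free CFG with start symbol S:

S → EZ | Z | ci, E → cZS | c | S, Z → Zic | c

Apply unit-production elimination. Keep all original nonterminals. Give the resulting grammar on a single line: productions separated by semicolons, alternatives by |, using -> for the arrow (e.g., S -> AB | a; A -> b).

Unit productions: E->S, S->Z.
Unit pairs (A ⇒* B via units): (E,S), (E,Z), (S,Z).
S: inherits non-unit rules of {S, Z} → EZ | Zic | c | ci.
E: inherits non-unit rules of {E, S, Z} → EZ | Zic | c | cZS | ci.
Z: inherits non-unit rules of {Z} → Zic | c.

S -> c | EZ | ci | Zic; E -> c | EZ | ci | Zic | cZS; Z -> c | Zic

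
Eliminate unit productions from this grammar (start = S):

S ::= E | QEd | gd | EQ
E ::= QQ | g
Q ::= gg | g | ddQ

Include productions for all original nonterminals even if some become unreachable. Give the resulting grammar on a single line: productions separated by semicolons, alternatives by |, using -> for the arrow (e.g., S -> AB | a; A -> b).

S -> g | EQ | QQ | gd | QEd; E -> g | QQ; Q -> g | gg | ddQ

Unit productions: S->E.
Unit pairs (A ⇒* B via units): (S,E).
S: inherits non-unit rules of {E, S} → EQ | QEd | QQ | g | gd.
E: inherits non-unit rules of {E} → QQ | g.
Q: inherits non-unit rules of {Q} → ddQ | g | gg.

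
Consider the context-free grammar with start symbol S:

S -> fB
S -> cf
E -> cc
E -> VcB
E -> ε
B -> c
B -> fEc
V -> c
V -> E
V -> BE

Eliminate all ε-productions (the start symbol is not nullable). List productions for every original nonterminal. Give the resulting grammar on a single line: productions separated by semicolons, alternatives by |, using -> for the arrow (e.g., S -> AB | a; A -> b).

S -> cf | fB; B -> c | fc | fEc; E -> cB | cc | VcB; V -> B | E | c | BE

Nullable set: {E, V}.
B -> fEc: E nullable, giving fEc | fc.
Drop E -> ε.
E -> VcB: V nullable, giving VcB | cB.
V -> BE: E nullable, giving B | BE.
V -> E: E nullable, giving E.
Unchanged (no nullable symbols): S -> cf; S -> fB; B -> c; E -> cc; V -> c.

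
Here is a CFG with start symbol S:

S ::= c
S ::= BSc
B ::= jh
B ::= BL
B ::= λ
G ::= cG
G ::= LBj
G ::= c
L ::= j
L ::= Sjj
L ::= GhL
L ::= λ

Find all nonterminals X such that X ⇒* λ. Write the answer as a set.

{B, L}

Directly nullable (have an ε-rule): {B, L}.
Not nullable: G, S — each has a terminal in every rule's right-hand side or depends on a non-nullable symbol.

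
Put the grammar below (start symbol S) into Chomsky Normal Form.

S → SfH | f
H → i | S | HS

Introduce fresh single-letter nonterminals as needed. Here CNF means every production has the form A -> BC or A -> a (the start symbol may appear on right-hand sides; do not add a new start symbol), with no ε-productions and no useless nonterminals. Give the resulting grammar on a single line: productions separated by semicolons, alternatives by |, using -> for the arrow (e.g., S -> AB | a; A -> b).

No ε-productions.
After unit-elimination: S -> f | SfH; H -> f | i | HS | SfH.
TERM: introduce A -> f and substitute in every rule of length ≥2.
BIN: H -> SAH becomes H -> SB, B -> AH; S -> SAH becomes S -> SC, C -> AH.

S -> f | SC; A -> f; B -> AH; C -> AH; H -> f | i | HS | SB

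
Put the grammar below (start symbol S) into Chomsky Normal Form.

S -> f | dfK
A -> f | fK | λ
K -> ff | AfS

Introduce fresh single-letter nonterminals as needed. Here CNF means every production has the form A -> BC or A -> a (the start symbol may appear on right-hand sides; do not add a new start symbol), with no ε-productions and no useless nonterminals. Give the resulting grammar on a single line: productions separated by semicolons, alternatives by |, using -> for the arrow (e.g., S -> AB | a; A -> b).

S -> f | CE; A -> f | BK; B -> f; C -> d; D -> BS; E -> BK; K -> AD | BB | BS

Nullable: {A}; after ε-elimination: S -> f | dfK; A -> f | fK; K -> fS | ff | AfS.
No unit productions to eliminate.
TERM: introduce C -> d, B -> f and substitute in every rule of length ≥2.
BIN: K -> ABS becomes K -> AD, D -> BS; S -> CBK becomes S -> CE, E -> BK.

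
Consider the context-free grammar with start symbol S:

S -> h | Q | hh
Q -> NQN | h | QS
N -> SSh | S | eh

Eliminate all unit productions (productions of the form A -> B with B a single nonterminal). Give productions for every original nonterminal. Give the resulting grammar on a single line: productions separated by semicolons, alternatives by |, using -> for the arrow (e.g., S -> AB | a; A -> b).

Unit productions: N->S, S->Q.
Unit pairs (A ⇒* B via units): (N,Q), (N,S), (S,Q).
S: inherits non-unit rules of {Q, S} → NQN | QS | h | hh.
N: inherits non-unit rules of {N, Q, S} → NQN | QS | SSh | eh | h | hh.
Q: inherits non-unit rules of {Q} → NQN | QS | h.

S -> h | QS | hh | NQN; N -> h | QS | eh | hh | NQN | SSh; Q -> h | QS | NQN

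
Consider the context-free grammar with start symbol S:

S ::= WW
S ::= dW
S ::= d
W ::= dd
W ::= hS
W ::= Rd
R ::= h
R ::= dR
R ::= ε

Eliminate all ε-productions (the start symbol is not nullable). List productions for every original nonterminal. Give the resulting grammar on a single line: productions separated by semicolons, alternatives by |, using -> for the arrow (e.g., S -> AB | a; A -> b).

S -> d | WW | dW; R -> d | h | dR; W -> d | Rd | dd | hS

Nullable set: {R}.
Drop R -> ε.
R -> dR: R nullable, giving d | dR.
W -> Rd: R nullable, giving Rd | d.
Unchanged (no nullable symbols): S -> WW; S -> d; S -> dW; R -> h; W -> dd; W -> hS.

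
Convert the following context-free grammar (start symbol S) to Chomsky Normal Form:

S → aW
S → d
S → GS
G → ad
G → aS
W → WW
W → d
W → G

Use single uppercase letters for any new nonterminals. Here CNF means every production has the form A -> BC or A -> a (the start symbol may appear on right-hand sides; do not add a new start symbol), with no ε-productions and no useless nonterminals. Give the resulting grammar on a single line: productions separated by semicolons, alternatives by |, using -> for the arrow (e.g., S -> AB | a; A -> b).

No ε-productions.
After unit-elimination: S -> d | GS | aW; G -> aS | ad; W -> d | WW | aS | ad.
TERM: introduce A -> a, B -> d and substitute in every rule of length ≥2.

S -> d | AW | GS; A -> a; B -> d; G -> AB | AS; W -> d | AB | AS | WW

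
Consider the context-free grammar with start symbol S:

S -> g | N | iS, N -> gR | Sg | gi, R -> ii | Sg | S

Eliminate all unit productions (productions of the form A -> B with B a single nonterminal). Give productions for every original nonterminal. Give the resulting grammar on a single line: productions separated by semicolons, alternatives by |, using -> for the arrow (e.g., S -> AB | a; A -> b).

S -> g | Sg | gR | gi | iS; N -> Sg | gR | gi; R -> g | Sg | gR | gi | iS | ii

Unit productions: R->S, S->N.
Unit pairs (A ⇒* B via units): (R,N), (R,S), (S,N).
S: inherits non-unit rules of {N, S} → Sg | g | gR | gi | iS.
N: inherits non-unit rules of {N} → Sg | gR | gi.
R: inherits non-unit rules of {N, R, S} → Sg | g | gR | gi | iS | ii.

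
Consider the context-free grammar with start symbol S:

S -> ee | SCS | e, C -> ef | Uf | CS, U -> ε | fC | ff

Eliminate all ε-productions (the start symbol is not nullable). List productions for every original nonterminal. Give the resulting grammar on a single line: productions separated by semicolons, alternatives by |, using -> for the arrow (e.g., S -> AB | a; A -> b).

Nullable set: {U}.
C -> Uf: U nullable, giving Uf | f.
Drop U -> ε.
Unchanged (no nullable symbols): S -> SCS; S -> e; S -> ee; C -> CS; C -> ef; U -> fC; U -> ff.

S -> e | ee | SCS; C -> f | CS | Uf | ef; U -> fC | ff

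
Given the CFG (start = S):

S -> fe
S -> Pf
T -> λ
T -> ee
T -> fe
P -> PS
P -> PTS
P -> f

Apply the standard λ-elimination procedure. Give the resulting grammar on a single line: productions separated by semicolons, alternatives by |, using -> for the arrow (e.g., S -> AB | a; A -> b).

S -> Pf | fe; P -> f | PS | PTS; T -> ee | fe

Nullable set: {T}.
P -> PTS: T nullable, giving PS | PTS.
Drop T -> λ.
Unchanged (no nullable symbols): S -> Pf; S -> fe; P -> PS; P -> f; T -> ee; T -> fe.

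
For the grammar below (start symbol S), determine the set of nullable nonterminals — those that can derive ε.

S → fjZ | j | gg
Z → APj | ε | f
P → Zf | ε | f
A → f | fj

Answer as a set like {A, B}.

{P, Z}

Directly nullable (have an ε-rule): {P, Z}.
Not nullable: A, S — each has a terminal in every rule's right-hand side or depends on a non-nullable symbol.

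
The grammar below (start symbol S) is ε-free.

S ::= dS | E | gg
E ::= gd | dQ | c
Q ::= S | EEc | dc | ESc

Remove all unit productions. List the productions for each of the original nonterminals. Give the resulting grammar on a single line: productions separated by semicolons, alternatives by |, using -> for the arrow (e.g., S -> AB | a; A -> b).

S -> c | dQ | dS | gd | gg; E -> c | dQ | gd; Q -> c | dQ | dS | dc | gd | gg | EEc | ESc

Unit productions: Q->S, S->E.
Unit pairs (A ⇒* B via units): (Q,E), (Q,S), (S,E).
S: inherits non-unit rules of {E, S} → c | dQ | dS | gd | gg.
E: inherits non-unit rules of {E} → c | dQ | gd.
Q: inherits non-unit rules of {E, Q, S} → EEc | ESc | c | dQ | dS | dc | gd | gg.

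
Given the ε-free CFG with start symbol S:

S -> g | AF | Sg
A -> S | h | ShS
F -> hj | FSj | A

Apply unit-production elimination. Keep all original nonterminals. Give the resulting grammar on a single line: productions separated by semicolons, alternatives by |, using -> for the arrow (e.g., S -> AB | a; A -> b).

Unit productions: A->S, F->A.
Unit pairs (A ⇒* B via units): (A,S), (F,A), (F,S).
S: inherits non-unit rules of {S} → AF | Sg | g.
A: inherits non-unit rules of {A, S} → AF | Sg | ShS | g | h.
F: inherits non-unit rules of {A, F, S} → AF | FSj | Sg | ShS | g | h | hj.

S -> g | AF | Sg; A -> g | h | AF | Sg | ShS; F -> g | h | AF | Sg | hj | FSj | ShS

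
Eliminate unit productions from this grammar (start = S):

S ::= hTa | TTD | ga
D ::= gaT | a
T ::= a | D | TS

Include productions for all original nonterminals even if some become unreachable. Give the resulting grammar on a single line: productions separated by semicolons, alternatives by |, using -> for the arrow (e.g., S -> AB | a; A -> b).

S -> ga | TTD | hTa; D -> a | gaT; T -> a | TS | gaT

Unit productions: T->D.
Unit pairs (A ⇒* B via units): (T,D).
S: inherits non-unit rules of {S} → TTD | ga | hTa.
D: inherits non-unit rules of {D} → a | gaT.
T: inherits non-unit rules of {D, T} → TS | a | gaT.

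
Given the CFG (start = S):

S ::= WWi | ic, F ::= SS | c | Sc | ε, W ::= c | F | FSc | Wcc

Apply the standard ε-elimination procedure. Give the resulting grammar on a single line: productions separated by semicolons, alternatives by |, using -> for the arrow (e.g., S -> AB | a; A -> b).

S -> i | Wi | ic | WWi; F -> c | SS | Sc; W -> F | c | Sc | cc | FSc | Wcc

Nullable set: {F, W}.
S -> WWi: W, W nullable, giving WWi | Wi | i.
Drop F -> ε.
W -> F: F nullable, giving F.
W -> FSc: F nullable, giving FSc | Sc.
W -> Wcc: W nullable, giving Wcc | cc.
Unchanged (no nullable symbols): S -> ic; F -> SS; F -> Sc; F -> c; W -> c.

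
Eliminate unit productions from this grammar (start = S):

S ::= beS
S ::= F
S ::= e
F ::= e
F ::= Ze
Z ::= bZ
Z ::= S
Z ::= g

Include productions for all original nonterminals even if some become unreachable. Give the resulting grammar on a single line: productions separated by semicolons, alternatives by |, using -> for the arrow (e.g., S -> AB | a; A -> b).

S -> e | Ze | beS; F -> e | Ze; Z -> e | g | Ze | bZ | beS

Unit productions: S->F, Z->S.
Unit pairs (A ⇒* B via units): (S,F), (Z,F), (Z,S).
S: inherits non-unit rules of {F, S} → Ze | beS | e.
F: inherits non-unit rules of {F} → Ze | e.
Z: inherits non-unit rules of {F, S, Z} → Ze | bZ | beS | e | g.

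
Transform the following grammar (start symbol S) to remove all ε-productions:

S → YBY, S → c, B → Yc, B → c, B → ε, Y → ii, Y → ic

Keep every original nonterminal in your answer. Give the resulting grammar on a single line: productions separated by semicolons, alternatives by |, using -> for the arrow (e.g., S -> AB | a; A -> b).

Nullable set: {B}.
S -> YBY: B nullable, giving YBY | YY.
Drop B -> ε.
Unchanged (no nullable symbols): S -> c; B -> Yc; B -> c; Y -> ic; Y -> ii.

S -> c | YY | YBY; B -> c | Yc; Y -> ic | ii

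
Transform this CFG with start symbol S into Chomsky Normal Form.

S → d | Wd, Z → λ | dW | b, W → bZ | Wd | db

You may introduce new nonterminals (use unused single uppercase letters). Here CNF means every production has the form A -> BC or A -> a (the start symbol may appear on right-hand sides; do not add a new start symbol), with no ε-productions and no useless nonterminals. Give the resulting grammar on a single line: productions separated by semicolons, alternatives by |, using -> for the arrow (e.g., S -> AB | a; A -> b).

Nullable: {Z}; after ε-elimination: S -> d | Wd; W -> b | Wd | bZ | db; Z -> b | dW.
No unit productions to eliminate.
TERM: introduce B -> b, A -> d and substitute in every rule of length ≥2.

S -> d | WA; A -> d; B -> b; W -> b | AB | BZ | WA; Z -> b | AW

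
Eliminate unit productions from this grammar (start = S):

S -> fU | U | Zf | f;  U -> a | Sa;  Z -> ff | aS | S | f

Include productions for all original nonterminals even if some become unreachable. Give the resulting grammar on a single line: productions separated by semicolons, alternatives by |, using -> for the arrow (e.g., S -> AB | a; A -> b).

Unit productions: S->U, Z->S.
Unit pairs (A ⇒* B via units): (S,U), (Z,S), (Z,U).
S: inherits non-unit rules of {S, U} → Sa | Zf | a | f | fU.
U: inherits non-unit rules of {U} → Sa | a.
Z: inherits non-unit rules of {S, U, Z} → Sa | Zf | a | aS | f | fU | ff.

S -> a | f | Sa | Zf | fU; U -> a | Sa; Z -> a | f | Sa | Zf | aS | fU | ff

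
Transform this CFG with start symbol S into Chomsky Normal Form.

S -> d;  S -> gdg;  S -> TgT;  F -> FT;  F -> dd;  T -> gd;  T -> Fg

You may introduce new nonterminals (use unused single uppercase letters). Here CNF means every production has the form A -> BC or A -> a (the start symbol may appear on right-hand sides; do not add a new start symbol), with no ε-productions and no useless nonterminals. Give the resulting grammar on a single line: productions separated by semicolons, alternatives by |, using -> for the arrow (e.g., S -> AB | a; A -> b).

S -> d | BC | TD; A -> d; B -> g; C -> AB; D -> BT; F -> AA | FT; T -> BA | FB

No ε-productions.
No unit productions to eliminate.
TERM: introduce A -> d, B -> g and substitute in every rule of length ≥2.
BIN: S -> BAB becomes S -> BC, C -> AB; S -> TBT becomes S -> TD, D -> BT.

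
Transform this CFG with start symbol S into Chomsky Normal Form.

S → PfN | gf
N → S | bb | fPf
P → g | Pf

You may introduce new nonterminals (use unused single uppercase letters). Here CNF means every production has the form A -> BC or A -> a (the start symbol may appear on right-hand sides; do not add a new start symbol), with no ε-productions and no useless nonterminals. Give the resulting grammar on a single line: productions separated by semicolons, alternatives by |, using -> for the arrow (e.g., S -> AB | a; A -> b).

S -> CA | PF; A -> f; B -> b; C -> g; D -> PA; E -> AN; F -> AN; N -> AD | BB | CA | PE; P -> g | PA

No ε-productions.
After unit-elimination: S -> gf | PfN; N -> bb | gf | PfN | fPf; P -> g | Pf.
TERM: introduce B -> b, A -> f, C -> g and substitute in every rule of length ≥2.
BIN: N -> APA becomes N -> AD, D -> PA; N -> PAN becomes N -> PE, E -> AN; S -> PAN becomes S -> PF, F -> AN.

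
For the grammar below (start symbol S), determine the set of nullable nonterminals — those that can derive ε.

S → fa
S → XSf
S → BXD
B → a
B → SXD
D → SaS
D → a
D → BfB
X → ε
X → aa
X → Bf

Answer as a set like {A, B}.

{X}

Directly nullable (have an ε-rule): {X}.
Not nullable: B, D, S — each has a terminal in every rule's right-hand side or depends on a non-nullable symbol.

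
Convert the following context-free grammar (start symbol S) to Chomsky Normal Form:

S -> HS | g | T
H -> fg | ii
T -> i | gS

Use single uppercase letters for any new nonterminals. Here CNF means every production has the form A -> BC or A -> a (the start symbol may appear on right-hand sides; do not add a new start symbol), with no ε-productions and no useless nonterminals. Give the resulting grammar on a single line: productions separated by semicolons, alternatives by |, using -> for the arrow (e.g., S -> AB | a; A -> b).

No ε-productions.
After unit-elimination: S -> g | i | HS | gS; H -> fg | ii; T -> i | gS.
TERM: introduce A -> f, B -> g, C -> i and substitute in every rule of length ≥2.
Drop unreachable/unproductive: T.

S -> g | i | BS | HS; A -> f; B -> g; C -> i; H -> AB | CC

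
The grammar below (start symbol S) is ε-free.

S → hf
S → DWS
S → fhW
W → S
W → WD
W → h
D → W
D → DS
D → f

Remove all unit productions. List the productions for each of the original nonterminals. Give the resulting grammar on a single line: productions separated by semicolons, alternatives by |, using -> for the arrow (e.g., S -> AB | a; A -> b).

S -> hf | DWS | fhW; D -> f | h | DS | WD | hf | DWS | fhW; W -> h | WD | hf | DWS | fhW

Unit productions: D->W, W->S.
Unit pairs (A ⇒* B via units): (D,S), (D,W), (W,S).
S: inherits non-unit rules of {S} → DWS | fhW | hf.
D: inherits non-unit rules of {D, S, W} → DS | DWS | WD | f | fhW | h | hf.
W: inherits non-unit rules of {S, W} → DWS | WD | fhW | h | hf.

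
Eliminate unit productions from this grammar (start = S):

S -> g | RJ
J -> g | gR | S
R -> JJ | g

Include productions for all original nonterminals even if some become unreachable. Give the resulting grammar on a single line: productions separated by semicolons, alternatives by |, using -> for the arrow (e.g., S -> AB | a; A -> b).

Unit productions: J->S.
Unit pairs (A ⇒* B via units): (J,S).
S: inherits non-unit rules of {S} → RJ | g.
J: inherits non-unit rules of {J, S} → RJ | g | gR.
R: inherits non-unit rules of {R} → JJ | g.

S -> g | RJ; J -> g | RJ | gR; R -> g | JJ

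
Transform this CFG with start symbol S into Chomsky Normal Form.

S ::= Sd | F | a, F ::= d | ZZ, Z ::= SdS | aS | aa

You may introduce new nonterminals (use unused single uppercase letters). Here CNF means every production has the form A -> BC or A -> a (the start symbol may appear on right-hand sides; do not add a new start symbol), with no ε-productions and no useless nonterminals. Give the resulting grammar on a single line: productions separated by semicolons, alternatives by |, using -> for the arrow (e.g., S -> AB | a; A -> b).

S -> a | d | SA | ZZ; A -> d; B -> a; C -> AS; Z -> BB | BS | SC

No ε-productions.
After unit-elimination: S -> a | d | Sd | ZZ; F -> d | ZZ; Z -> aS | aa | SdS.
TERM: introduce B -> a, A -> d and substitute in every rule of length ≥2.
BIN: Z -> SAS becomes Z -> SC, C -> AS.
Drop unreachable/unproductive: F.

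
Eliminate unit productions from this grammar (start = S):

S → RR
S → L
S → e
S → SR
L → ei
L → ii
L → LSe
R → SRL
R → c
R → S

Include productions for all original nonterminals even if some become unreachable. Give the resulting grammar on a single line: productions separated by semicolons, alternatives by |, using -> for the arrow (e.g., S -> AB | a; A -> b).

Unit productions: R->S, S->L.
Unit pairs (A ⇒* B via units): (R,L), (R,S), (S,L).
S: inherits non-unit rules of {L, S} → LSe | RR | SR | e | ei | ii.
L: inherits non-unit rules of {L} → LSe | ei | ii.
R: inherits non-unit rules of {L, R, S} → LSe | RR | SR | SRL | c | e | ei | ii.

S -> e | RR | SR | ei | ii | LSe; L -> ei | ii | LSe; R -> c | e | RR | SR | ei | ii | LSe | SRL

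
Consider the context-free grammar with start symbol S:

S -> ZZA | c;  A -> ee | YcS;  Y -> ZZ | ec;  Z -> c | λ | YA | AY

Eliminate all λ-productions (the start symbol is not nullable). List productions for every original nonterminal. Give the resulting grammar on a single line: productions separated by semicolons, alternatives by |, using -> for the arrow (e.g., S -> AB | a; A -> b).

Nullable set: {Y, Z}.
S -> ZZA: Z, Z nullable, giving A | ZA | ZZA.
A -> YcS: Y nullable, giving YcS | cS.
Y -> ZZ: Z, Z nullable, giving Z | ZZ.
Drop Z -> λ.
Z -> AY: Y nullable, giving A | AY.
Z -> YA: Y nullable, giving A | YA.
Unchanged (no nullable symbols): S -> c; A -> ee; Y -> ec; Z -> c.

S -> A | c | ZA | ZZA; A -> cS | ee | YcS; Y -> Z | ZZ | ec; Z -> A | c | AY | YA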